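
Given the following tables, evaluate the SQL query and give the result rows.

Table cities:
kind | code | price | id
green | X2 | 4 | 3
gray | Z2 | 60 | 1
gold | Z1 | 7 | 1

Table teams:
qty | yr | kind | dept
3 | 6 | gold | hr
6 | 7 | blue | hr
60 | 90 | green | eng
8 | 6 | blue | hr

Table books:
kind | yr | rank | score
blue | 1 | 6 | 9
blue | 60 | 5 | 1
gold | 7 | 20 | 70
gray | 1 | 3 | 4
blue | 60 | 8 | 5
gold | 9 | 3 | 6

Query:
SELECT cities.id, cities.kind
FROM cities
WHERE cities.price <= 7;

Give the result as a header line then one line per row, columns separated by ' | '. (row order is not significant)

== RESULT ==
cities.id | cities.kind
3 | green
1 | gold

Derivation:
After WHERE (2 rows):
cities.kind | cities.code | cities.price | cities.id
green | X2 | 4 | 3
gold | Z1 | 7 | 1
After SELECT (2 rows):
cities.id | cities.kind
3 | green
1 | gold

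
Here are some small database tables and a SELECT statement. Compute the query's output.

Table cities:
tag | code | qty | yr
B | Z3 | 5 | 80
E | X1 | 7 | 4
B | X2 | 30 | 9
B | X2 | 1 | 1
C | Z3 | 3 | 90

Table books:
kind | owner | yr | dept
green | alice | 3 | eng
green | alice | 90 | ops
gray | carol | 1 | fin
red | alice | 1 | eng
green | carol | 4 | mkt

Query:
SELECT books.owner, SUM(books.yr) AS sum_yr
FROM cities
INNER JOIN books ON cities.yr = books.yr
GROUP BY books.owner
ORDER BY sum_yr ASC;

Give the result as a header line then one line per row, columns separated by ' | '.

== RESULT ==
books.owner | sum_yr
carol | 5
alice | 91

Derivation:
After JOIN books (4 rows):
cities.tag | cities.code | cities.qty | cities.yr | books.kind | books.owner | books.yr | books.dept
E | X1 | 7 | 4 | green | carol | 4 | mkt
B | X2 | 1 | 1 | gray | carol | 1 | fin
B | X2 | 1 | 1 | red | alice | 1 | eng
C | Z3 | 3 | 90 | green | alice | 90 | ops
After GROUP BY (2 rows):
books.owner | sum_yr
carol | 5
alice | 91
After ORDER BY (2 rows):
books.owner | sum_yr
carol | 5
alice | 91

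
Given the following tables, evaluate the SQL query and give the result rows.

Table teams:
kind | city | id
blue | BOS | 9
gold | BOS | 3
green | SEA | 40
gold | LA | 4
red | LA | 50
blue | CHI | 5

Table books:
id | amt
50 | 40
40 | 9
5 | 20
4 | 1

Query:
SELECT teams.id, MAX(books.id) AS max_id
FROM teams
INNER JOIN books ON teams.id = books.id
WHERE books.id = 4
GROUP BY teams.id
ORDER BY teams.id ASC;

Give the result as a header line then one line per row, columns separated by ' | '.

== RESULT ==
teams.id | max_id
4 | 4

Derivation:
After JOIN books (4 rows):
teams.kind | teams.city | teams.id | books.id | books.amt
green | SEA | 40 | 40 | 9
gold | LA | 4 | 4 | 1
red | LA | 50 | 50 | 40
blue | CHI | 5 | 5 | 20
After WHERE (1 rows):
teams.kind | teams.city | teams.id | books.id | books.amt
gold | LA | 4 | 4 | 1
After GROUP BY (1 rows):
teams.id | max_id
4 | 4
After ORDER BY (1 rows):
teams.id | max_id
4 | 4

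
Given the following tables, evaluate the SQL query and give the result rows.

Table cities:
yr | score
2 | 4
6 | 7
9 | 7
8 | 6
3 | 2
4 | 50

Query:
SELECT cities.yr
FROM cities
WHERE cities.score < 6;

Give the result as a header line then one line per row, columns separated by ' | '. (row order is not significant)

After WHERE (2 rows):
cities.yr | cities.score
2 | 4
3 | 2
After SELECT (2 rows):
cities.yr
2
3

== RESULT ==
cities.yr
2
3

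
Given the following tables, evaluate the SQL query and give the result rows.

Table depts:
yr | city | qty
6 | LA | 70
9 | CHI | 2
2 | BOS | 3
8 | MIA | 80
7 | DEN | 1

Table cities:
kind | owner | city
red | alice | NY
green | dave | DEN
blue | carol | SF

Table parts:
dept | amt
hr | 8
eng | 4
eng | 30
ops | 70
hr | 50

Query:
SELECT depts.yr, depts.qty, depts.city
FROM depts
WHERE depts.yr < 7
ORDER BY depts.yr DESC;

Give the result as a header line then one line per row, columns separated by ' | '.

== RESULT ==
depts.yr | depts.qty | depts.city
6 | 70 | LA
2 | 3 | BOS

Derivation:
After WHERE (2 rows):
depts.yr | depts.city | depts.qty
6 | LA | 70
2 | BOS | 3
After SELECT (2 rows):
depts.yr | depts.qty | depts.city
6 | 70 | LA
2 | 3 | BOS
After ORDER BY (2 rows):
depts.yr | depts.qty | depts.city
6 | 70 | LA
2 | 3 | BOS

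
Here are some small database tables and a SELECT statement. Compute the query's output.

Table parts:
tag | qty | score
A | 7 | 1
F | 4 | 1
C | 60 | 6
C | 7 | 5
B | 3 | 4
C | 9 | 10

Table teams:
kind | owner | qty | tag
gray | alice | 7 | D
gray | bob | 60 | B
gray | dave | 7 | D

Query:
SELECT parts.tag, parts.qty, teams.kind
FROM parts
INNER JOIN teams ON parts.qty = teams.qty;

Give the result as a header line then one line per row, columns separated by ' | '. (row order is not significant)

== RESULT ==
parts.tag | parts.qty | teams.kind
A | 7 | gray
A | 7 | gray
C | 60 | gray
C | 7 | gray
C | 7 | gray

Derivation:
After JOIN teams (5 rows):
parts.tag | parts.qty | parts.score | teams.kind | teams.owner | teams.qty | teams.tag
A | 7 | 1 | gray | alice | 7 | D
A | 7 | 1 | gray | dave | 7 | D
C | 60 | 6 | gray | bob | 60 | B
C | 7 | 5 | gray | alice | 7 | D
C | 7 | 5 | gray | dave | 7 | D
After SELECT (5 rows):
parts.tag | parts.qty | teams.kind
A | 7 | gray
A | 7 | gray
C | 60 | gray
C | 7 | gray
C | 7 | gray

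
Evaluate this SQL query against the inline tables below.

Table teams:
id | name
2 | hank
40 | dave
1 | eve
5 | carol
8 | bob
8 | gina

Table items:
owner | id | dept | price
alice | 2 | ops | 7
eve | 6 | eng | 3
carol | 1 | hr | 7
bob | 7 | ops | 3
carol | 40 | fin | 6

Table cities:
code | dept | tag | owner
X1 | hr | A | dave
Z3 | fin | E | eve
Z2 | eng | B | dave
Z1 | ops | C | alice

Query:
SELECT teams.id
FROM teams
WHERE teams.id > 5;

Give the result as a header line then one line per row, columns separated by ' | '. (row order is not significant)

== RESULT ==
teams.id
40
8
8

Derivation:
After WHERE (3 rows):
teams.id | teams.name
40 | dave
8 | bob
8 | gina
After SELECT (3 rows):
teams.id
40
8
8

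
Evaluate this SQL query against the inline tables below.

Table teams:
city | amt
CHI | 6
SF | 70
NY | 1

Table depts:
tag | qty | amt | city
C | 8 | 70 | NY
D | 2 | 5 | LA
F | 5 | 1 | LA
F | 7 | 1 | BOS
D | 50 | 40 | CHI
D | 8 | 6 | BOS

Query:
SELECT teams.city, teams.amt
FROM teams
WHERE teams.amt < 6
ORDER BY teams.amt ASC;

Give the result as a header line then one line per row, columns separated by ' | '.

== RESULT ==
teams.city | teams.amt
NY | 1

Derivation:
After WHERE (1 rows):
teams.city | teams.amt
NY | 1
After SELECT (1 rows):
teams.city | teams.amt
NY | 1
After ORDER BY (1 rows):
teams.city | teams.amt
NY | 1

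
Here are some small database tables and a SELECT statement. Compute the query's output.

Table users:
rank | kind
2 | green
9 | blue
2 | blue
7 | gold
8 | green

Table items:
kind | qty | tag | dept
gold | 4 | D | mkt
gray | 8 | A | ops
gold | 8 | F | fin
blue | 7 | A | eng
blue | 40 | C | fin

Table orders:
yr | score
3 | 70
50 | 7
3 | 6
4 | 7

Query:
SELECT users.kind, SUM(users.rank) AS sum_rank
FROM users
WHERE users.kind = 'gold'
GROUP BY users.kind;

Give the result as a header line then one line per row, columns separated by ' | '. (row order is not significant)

== RESULT ==
users.kind | sum_rank
gold | 7

Derivation:
After WHERE (1 rows):
users.rank | users.kind
7 | gold
After GROUP BY (1 rows):
users.kind | sum_rank
gold | 7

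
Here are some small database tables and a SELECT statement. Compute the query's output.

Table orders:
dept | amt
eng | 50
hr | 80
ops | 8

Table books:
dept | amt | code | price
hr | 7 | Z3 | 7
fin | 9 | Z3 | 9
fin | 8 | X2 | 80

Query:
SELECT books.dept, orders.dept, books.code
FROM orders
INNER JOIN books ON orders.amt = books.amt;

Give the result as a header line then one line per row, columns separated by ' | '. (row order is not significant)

== RESULT ==
books.dept | orders.dept | books.code
fin | ops | X2

Derivation:
After JOIN books (1 rows):
orders.dept | orders.amt | books.dept | books.amt | books.code | books.price
ops | 8 | fin | 8 | X2 | 80
After SELECT (1 rows):
books.dept | orders.dept | books.code
fin | ops | X2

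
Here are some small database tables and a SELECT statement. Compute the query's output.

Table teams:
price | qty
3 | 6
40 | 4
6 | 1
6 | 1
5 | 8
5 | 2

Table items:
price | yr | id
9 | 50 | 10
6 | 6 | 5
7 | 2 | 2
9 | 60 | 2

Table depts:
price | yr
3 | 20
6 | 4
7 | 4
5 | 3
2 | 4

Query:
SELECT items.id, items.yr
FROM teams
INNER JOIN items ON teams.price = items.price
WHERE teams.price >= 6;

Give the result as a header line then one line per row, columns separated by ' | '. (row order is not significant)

After JOIN items (2 rows):
teams.price | teams.qty | items.price | items.yr | items.id
6 | 1 | 6 | 6 | 5
6 | 1 | 6 | 6 | 5
After WHERE (2 rows):
teams.price | teams.qty | items.price | items.yr | items.id
6 | 1 | 6 | 6 | 5
6 | 1 | 6 | 6 | 5
After SELECT (2 rows):
items.id | items.yr
5 | 6
5 | 6

== RESULT ==
items.id | items.yr
5 | 6
5 | 6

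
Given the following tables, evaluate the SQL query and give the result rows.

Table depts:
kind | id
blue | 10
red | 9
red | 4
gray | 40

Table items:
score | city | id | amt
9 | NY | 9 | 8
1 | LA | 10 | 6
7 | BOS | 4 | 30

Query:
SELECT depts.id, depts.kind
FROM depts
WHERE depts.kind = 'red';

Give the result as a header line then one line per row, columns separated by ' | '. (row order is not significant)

After WHERE (2 rows):
depts.kind | depts.id
red | 9
red | 4
After SELECT (2 rows):
depts.id | depts.kind
9 | red
4 | red

== RESULT ==
depts.id | depts.kind
9 | red
4 | red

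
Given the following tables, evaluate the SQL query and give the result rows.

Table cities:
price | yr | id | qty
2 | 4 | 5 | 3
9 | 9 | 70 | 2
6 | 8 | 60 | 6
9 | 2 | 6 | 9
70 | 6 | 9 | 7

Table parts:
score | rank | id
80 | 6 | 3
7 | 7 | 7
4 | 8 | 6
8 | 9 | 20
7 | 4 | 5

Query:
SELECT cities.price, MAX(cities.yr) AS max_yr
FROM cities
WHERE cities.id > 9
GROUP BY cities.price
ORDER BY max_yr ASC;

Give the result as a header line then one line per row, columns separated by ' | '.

== RESULT ==
cities.price | max_yr
6 | 8
9 | 9

Derivation:
After WHERE (2 rows):
cities.price | cities.yr | cities.id | cities.qty
9 | 9 | 70 | 2
6 | 8 | 60 | 6
After GROUP BY (2 rows):
cities.price | max_yr
9 | 9
6 | 8
After ORDER BY (2 rows):
cities.price | max_yr
6 | 8
9 | 9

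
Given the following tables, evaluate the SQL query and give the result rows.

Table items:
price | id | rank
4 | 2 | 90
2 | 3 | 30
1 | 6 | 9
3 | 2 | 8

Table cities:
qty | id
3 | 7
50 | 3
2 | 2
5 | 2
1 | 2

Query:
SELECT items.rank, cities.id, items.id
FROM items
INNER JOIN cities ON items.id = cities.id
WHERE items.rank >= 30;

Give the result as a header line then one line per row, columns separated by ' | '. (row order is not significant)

After JOIN cities (7 rows):
items.price | items.id | items.rank | cities.qty | cities.id
4 | 2 | 90 | 2 | 2
4 | 2 | 90 | 5 | 2
4 | 2 | 90 | 1 | 2
2 | 3 | 30 | 50 | 3
3 | 2 | 8 | 2 | 2
3 | 2 | 8 | 5 | 2
3 | 2 | 8 | 1 | 2
After WHERE (4 rows):
items.price | items.id | items.rank | cities.qty | cities.id
4 | 2 | 90 | 2 | 2
4 | 2 | 90 | 5 | 2
4 | 2 | 90 | 1 | 2
2 | 3 | 30 | 50 | 3
After SELECT (4 rows):
items.rank | cities.id | items.id
90 | 2 | 2
90 | 2 | 2
90 | 2 | 2
30 | 3 | 3

== RESULT ==
items.rank | cities.id | items.id
90 | 2 | 2
90 | 2 | 2
90 | 2 | 2
30 | 3 | 3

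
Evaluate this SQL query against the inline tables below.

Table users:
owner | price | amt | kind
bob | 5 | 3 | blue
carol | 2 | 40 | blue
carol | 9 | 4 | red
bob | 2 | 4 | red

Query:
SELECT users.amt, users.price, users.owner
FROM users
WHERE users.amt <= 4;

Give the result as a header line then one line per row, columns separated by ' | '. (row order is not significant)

== RESULT ==
users.amt | users.price | users.owner
3 | 5 | bob
4 | 9 | carol
4 | 2 | bob

Derivation:
After WHERE (3 rows):
users.owner | users.price | users.amt | users.kind
bob | 5 | 3 | blue
carol | 9 | 4 | red
bob | 2 | 4 | red
After SELECT (3 rows):
users.amt | users.price | users.owner
3 | 5 | bob
4 | 9 | carol
4 | 2 | bob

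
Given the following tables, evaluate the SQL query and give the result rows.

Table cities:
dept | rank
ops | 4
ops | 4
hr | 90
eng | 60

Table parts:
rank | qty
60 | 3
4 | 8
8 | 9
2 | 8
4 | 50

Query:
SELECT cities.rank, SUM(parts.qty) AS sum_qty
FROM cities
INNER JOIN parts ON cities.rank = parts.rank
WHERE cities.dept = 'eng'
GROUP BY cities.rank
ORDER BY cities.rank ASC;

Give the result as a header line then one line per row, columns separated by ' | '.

== RESULT ==
cities.rank | sum_qty
60 | 3

Derivation:
After JOIN parts (5 rows):
cities.dept | cities.rank | parts.rank | parts.qty
ops | 4 | 4 | 8
ops | 4 | 4 | 50
ops | 4 | 4 | 8
ops | 4 | 4 | 50
eng | 60 | 60 | 3
After WHERE (1 rows):
cities.dept | cities.rank | parts.rank | parts.qty
eng | 60 | 60 | 3
After GROUP BY (1 rows):
cities.rank | sum_qty
60 | 3
After ORDER BY (1 rows):
cities.rank | sum_qty
60 | 3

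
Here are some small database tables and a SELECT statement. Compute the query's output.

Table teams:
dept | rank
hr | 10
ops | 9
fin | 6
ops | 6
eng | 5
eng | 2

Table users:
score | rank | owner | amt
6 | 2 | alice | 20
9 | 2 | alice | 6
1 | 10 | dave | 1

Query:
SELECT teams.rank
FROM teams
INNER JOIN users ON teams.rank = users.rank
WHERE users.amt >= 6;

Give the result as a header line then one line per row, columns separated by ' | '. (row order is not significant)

== RESULT ==
teams.rank
2
2

Derivation:
After JOIN users (3 rows):
teams.dept | teams.rank | users.score | users.rank | users.owner | users.amt
hr | 10 | 1 | 10 | dave | 1
eng | 2 | 6 | 2 | alice | 20
eng | 2 | 9 | 2 | alice | 6
After WHERE (2 rows):
teams.dept | teams.rank | users.score | users.rank | users.owner | users.amt
eng | 2 | 6 | 2 | alice | 20
eng | 2 | 9 | 2 | alice | 6
After SELECT (2 rows):
teams.rank
2
2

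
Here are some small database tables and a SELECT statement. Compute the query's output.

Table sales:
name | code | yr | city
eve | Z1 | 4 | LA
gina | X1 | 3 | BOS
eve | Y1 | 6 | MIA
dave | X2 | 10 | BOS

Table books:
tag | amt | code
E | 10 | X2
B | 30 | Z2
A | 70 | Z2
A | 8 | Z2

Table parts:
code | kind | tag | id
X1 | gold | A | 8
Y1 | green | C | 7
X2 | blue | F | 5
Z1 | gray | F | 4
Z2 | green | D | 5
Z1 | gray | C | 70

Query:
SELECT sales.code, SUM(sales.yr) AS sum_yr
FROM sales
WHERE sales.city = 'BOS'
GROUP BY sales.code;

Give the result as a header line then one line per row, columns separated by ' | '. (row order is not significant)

== RESULT ==
sales.code | sum_yr
X1 | 3
X2 | 10

Derivation:
After WHERE (2 rows):
sales.name | sales.code | sales.yr | sales.city
gina | X1 | 3 | BOS
dave | X2 | 10 | BOS
After GROUP BY (2 rows):
sales.code | sum_yr
X1 | 3
X2 | 10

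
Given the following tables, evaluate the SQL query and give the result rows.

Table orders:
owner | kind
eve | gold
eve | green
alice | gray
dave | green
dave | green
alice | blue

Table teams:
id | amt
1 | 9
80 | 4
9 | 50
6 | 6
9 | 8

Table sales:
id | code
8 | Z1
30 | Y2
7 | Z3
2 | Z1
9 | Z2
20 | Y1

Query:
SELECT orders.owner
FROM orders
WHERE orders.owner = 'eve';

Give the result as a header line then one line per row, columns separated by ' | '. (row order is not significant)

== RESULT ==
orders.owner
eve
eve

Derivation:
After WHERE (2 rows):
orders.owner | orders.kind
eve | gold
eve | green
After SELECT (2 rows):
orders.owner
eve
eve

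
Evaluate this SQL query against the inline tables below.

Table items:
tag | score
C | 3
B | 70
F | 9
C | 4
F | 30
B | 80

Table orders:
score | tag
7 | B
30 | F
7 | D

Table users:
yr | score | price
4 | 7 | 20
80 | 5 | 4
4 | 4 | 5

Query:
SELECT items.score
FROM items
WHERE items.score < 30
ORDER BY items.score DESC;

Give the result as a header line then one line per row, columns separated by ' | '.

After WHERE (3 rows):
items.tag | items.score
C | 3
F | 9
C | 4
After SELECT (3 rows):
items.score
3
9
4
After ORDER BY (3 rows):
items.score
9
4
3

== RESULT ==
items.score
9
4
3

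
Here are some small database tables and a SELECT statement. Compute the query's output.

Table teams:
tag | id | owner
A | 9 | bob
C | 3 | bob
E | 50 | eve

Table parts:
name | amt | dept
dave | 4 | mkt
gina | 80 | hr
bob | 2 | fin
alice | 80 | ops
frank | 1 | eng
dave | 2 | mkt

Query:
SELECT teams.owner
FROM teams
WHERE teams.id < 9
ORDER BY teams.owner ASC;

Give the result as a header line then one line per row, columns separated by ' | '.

After WHERE (1 rows):
teams.tag | teams.id | teams.owner
C | 3 | bob
After SELECT (1 rows):
teams.owner
bob
After ORDER BY (1 rows):
teams.owner
bob

== RESULT ==
teams.owner
bob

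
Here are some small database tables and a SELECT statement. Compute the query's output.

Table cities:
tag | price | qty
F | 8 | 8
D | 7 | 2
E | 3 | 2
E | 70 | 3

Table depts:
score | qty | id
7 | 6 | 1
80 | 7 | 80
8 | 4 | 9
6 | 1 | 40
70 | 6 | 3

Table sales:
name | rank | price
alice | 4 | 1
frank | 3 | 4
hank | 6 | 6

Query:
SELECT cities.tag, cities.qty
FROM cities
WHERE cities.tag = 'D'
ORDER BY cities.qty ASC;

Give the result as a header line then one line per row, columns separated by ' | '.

== RESULT ==
cities.tag | cities.qty
D | 2

Derivation:
After WHERE (1 rows):
cities.tag | cities.price | cities.qty
D | 7 | 2
After SELECT (1 rows):
cities.tag | cities.qty
D | 2
After ORDER BY (1 rows):
cities.tag | cities.qty
D | 2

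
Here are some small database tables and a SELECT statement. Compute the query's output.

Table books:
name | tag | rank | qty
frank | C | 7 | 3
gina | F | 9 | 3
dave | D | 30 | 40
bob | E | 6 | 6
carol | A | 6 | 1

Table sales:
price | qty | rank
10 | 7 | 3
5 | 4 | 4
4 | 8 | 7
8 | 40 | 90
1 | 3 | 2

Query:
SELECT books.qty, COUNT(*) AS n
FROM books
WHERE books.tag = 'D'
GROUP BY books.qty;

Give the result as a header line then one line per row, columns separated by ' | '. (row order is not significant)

== RESULT ==
books.qty | n
40 | 1

Derivation:
After WHERE (1 rows):
books.name | books.tag | books.rank | books.qty
dave | D | 30 | 40
After GROUP BY (1 rows):
books.qty | n
40 | 1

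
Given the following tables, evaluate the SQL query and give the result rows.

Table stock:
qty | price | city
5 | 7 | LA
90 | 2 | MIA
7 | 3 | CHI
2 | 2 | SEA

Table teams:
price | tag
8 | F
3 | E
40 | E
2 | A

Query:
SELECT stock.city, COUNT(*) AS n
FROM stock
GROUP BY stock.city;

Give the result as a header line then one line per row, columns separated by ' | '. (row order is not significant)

After GROUP BY (4 rows):
stock.city | n
LA | 1
MIA | 1
CHI | 1
SEA | 1

== RESULT ==
stock.city | n
LA | 1
MIA | 1
CHI | 1
SEA | 1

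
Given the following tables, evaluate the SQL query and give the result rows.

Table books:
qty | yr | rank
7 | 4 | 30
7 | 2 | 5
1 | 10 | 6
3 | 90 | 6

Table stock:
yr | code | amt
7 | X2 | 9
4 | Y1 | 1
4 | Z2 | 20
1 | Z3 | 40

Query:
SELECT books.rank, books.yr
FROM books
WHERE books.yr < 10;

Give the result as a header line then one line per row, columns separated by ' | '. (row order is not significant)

After WHERE (2 rows):
books.qty | books.yr | books.rank
7 | 4 | 30
7 | 2 | 5
After SELECT (2 rows):
books.rank | books.yr
30 | 4
5 | 2

== RESULT ==
books.rank | books.yr
30 | 4
5 | 2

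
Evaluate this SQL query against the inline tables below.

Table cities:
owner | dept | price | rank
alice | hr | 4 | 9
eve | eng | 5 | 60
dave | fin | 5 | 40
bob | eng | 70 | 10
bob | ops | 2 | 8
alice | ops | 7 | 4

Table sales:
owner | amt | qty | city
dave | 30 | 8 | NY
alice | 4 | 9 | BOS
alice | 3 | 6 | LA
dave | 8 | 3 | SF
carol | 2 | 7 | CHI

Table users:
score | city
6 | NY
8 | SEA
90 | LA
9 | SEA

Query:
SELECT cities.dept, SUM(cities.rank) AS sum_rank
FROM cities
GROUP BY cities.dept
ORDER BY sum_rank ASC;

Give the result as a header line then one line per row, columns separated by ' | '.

After GROUP BY (4 rows):
cities.dept | sum_rank
hr | 9
eng | 70
fin | 40
ops | 12
After ORDER BY (4 rows):
cities.dept | sum_rank
hr | 9
ops | 12
fin | 40
eng | 70

== RESULT ==
cities.dept | sum_rank
hr | 9
ops | 12
fin | 40
eng | 70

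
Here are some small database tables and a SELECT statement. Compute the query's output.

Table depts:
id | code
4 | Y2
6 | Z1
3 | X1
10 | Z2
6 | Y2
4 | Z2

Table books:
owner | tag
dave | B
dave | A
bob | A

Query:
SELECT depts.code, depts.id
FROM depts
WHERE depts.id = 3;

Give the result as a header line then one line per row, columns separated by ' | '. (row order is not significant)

After WHERE (1 rows):
depts.id | depts.code
3 | X1
After SELECT (1 rows):
depts.code | depts.id
X1 | 3

== RESULT ==
depts.code | depts.id
X1 | 3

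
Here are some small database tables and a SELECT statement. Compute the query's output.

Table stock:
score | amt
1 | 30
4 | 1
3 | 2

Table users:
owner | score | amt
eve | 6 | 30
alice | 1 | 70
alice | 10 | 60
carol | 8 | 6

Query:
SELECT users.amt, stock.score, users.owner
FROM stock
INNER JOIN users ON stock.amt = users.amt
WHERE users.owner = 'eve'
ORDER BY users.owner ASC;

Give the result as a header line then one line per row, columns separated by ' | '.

After JOIN users (1 rows):
stock.score | stock.amt | users.owner | users.score | users.amt
1 | 30 | eve | 6 | 30
After WHERE (1 rows):
stock.score | stock.amt | users.owner | users.score | users.amt
1 | 30 | eve | 6 | 30
After SELECT (1 rows):
users.amt | stock.score | users.owner
30 | 1 | eve
After ORDER BY (1 rows):
users.amt | stock.score | users.owner
30 | 1 | eve

== RESULT ==
users.amt | stock.score | users.owner
30 | 1 | eve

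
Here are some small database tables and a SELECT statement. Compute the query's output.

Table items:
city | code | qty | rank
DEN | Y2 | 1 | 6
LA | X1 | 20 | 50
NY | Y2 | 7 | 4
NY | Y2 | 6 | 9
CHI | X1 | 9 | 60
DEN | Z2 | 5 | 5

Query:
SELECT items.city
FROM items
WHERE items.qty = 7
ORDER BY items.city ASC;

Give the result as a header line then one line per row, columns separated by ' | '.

After WHERE (1 rows):
items.city | items.code | items.qty | items.rank
NY | Y2 | 7 | 4
After SELECT (1 rows):
items.city
NY
After ORDER BY (1 rows):
items.city
NY

== RESULT ==
items.city
NY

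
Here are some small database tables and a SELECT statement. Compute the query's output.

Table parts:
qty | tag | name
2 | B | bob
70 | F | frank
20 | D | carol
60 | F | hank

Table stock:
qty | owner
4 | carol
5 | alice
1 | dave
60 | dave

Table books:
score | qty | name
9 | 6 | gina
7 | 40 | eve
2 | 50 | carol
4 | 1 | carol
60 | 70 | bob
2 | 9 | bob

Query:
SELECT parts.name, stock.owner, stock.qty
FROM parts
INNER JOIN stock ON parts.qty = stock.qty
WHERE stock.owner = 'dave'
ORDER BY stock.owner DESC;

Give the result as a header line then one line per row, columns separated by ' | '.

After JOIN stock (1 rows):
parts.qty | parts.tag | parts.name | stock.qty | stock.owner
60 | F | hank | 60 | dave
After WHERE (1 rows):
parts.qty | parts.tag | parts.name | stock.qty | stock.owner
60 | F | hank | 60 | dave
After SELECT (1 rows):
parts.name | stock.owner | stock.qty
hank | dave | 60
After ORDER BY (1 rows):
parts.name | stock.owner | stock.qty
hank | dave | 60

== RESULT ==
parts.name | stock.owner | stock.qty
hank | dave | 60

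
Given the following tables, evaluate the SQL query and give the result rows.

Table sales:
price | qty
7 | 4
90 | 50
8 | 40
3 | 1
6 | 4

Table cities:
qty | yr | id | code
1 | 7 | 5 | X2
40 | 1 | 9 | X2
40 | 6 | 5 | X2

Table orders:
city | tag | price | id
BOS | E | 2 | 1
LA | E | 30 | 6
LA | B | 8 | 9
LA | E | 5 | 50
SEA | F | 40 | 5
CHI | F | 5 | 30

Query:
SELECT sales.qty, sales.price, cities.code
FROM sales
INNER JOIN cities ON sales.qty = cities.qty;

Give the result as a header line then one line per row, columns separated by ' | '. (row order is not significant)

After JOIN cities (3 rows):
sales.price | sales.qty | cities.qty | cities.yr | cities.id | cities.code
8 | 40 | 40 | 1 | 9 | X2
8 | 40 | 40 | 6 | 5 | X2
3 | 1 | 1 | 7 | 5 | X2
After SELECT (3 rows):
sales.qty | sales.price | cities.code
40 | 8 | X2
40 | 8 | X2
1 | 3 | X2

== RESULT ==
sales.qty | sales.price | cities.code
40 | 8 | X2
40 | 8 | X2
1 | 3 | X2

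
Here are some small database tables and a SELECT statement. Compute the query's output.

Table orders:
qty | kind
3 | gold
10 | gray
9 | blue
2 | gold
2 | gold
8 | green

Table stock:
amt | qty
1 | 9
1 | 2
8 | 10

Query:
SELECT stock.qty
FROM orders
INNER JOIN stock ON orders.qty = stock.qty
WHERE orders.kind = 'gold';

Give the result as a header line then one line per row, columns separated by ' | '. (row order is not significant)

After JOIN stock (4 rows):
orders.qty | orders.kind | stock.amt | stock.qty
10 | gray | 8 | 10
9 | blue | 1 | 9
2 | gold | 1 | 2
2 | gold | 1 | 2
After WHERE (2 rows):
orders.qty | orders.kind | stock.amt | stock.qty
2 | gold | 1 | 2
2 | gold | 1 | 2
After SELECT (2 rows):
stock.qty
2
2

== RESULT ==
stock.qty
2
2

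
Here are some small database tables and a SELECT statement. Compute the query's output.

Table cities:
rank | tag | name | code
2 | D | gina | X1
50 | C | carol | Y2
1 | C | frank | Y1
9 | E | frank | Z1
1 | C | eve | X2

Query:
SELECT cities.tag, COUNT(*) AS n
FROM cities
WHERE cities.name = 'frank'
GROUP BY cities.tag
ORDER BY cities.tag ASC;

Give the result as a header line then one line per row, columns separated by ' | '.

After WHERE (2 rows):
cities.rank | cities.tag | cities.name | cities.code
1 | C | frank | Y1
9 | E | frank | Z1
After GROUP BY (2 rows):
cities.tag | n
C | 1
E | 1
After ORDER BY (2 rows):
cities.tag | n
C | 1
E | 1

== RESULT ==
cities.tag | n
C | 1
E | 1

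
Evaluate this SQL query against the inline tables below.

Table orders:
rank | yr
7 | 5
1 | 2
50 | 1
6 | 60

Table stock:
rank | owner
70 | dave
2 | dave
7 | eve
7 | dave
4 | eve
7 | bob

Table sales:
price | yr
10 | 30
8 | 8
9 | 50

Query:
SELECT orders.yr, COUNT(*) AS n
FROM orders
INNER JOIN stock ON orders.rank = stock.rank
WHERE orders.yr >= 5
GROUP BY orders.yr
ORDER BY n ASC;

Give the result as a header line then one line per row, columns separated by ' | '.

After JOIN stock (3 rows):
orders.rank | orders.yr | stock.rank | stock.owner
7 | 5 | 7 | eve
7 | 5 | 7 | dave
7 | 5 | 7 | bob
After WHERE (3 rows):
orders.rank | orders.yr | stock.rank | stock.owner
7 | 5 | 7 | eve
7 | 5 | 7 | dave
7 | 5 | 7 | bob
After GROUP BY (1 rows):
orders.yr | n
5 | 3
After ORDER BY (1 rows):
orders.yr | n
5 | 3

== RESULT ==
orders.yr | n
5 | 3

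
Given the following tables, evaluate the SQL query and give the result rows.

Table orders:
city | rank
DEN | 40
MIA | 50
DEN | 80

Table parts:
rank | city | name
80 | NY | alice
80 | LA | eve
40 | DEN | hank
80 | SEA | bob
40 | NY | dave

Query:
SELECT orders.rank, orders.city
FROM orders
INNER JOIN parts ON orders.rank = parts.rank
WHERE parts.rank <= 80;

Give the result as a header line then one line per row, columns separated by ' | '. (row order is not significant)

== RESULT ==
orders.rank | orders.city
40 | DEN
40 | DEN
80 | DEN
80 | DEN
80 | DEN

Derivation:
After JOIN parts (5 rows):
orders.city | orders.rank | parts.rank | parts.city | parts.name
DEN | 40 | 40 | DEN | hank
DEN | 40 | 40 | NY | dave
DEN | 80 | 80 | NY | alice
DEN | 80 | 80 | LA | eve
DEN | 80 | 80 | SEA | bob
After WHERE (5 rows):
orders.city | orders.rank | parts.rank | parts.city | parts.name
DEN | 40 | 40 | DEN | hank
DEN | 40 | 40 | NY | dave
DEN | 80 | 80 | NY | alice
DEN | 80 | 80 | LA | eve
DEN | 80 | 80 | SEA | bob
After SELECT (5 rows):
orders.rank | orders.city
40 | DEN
40 | DEN
80 | DEN
80 | DEN
80 | DEN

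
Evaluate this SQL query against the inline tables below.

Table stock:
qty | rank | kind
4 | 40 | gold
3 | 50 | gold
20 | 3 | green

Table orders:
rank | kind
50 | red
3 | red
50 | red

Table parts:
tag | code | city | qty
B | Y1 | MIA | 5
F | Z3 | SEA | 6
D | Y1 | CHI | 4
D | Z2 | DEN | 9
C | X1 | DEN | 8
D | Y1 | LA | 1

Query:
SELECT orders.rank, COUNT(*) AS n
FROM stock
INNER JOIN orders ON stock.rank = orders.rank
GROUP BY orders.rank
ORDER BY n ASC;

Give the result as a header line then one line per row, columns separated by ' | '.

After JOIN orders (3 rows):
stock.qty | stock.rank | stock.kind | orders.rank | orders.kind
3 | 50 | gold | 50 | red
3 | 50 | gold | 50 | red
20 | 3 | green | 3 | red
After GROUP BY (2 rows):
orders.rank | n
50 | 2
3 | 1
After ORDER BY (2 rows):
orders.rank | n
3 | 1
50 | 2

== RESULT ==
orders.rank | n
3 | 1
50 | 2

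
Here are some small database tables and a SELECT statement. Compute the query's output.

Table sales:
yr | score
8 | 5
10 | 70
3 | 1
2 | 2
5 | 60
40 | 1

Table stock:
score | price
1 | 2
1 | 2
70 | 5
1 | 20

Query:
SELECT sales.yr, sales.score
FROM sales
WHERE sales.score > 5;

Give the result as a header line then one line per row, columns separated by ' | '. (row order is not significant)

== RESULT ==
sales.yr | sales.score
10 | 70
5 | 60

Derivation:
After WHERE (2 rows):
sales.yr | sales.score
10 | 70
5 | 60
After SELECT (2 rows):
sales.yr | sales.score
10 | 70
5 | 60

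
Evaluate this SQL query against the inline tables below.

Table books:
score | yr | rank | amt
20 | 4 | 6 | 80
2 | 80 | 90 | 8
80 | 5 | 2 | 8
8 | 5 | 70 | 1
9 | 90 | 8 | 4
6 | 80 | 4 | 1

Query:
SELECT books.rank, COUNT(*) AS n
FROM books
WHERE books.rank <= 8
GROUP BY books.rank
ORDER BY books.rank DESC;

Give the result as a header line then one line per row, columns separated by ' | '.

== RESULT ==
books.rank | n
8 | 1
6 | 1
4 | 1
2 | 1

Derivation:
After WHERE (4 rows):
books.score | books.yr | books.rank | books.amt
20 | 4 | 6 | 80
80 | 5 | 2 | 8
9 | 90 | 8 | 4
6 | 80 | 4 | 1
After GROUP BY (4 rows):
books.rank | n
6 | 1
2 | 1
8 | 1
4 | 1
After ORDER BY (4 rows):
books.rank | n
8 | 1
6 | 1
4 | 1
2 | 1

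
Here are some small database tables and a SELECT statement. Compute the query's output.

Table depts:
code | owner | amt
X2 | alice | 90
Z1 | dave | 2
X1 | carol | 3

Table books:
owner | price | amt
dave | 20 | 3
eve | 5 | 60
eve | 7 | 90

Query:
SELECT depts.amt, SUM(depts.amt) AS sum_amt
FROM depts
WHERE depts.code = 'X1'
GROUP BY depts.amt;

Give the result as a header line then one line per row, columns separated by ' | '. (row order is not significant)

== RESULT ==
depts.amt | sum_amt
3 | 3

Derivation:
After WHERE (1 rows):
depts.code | depts.owner | depts.amt
X1 | carol | 3
After GROUP BY (1 rows):
depts.amt | sum_amt
3 | 3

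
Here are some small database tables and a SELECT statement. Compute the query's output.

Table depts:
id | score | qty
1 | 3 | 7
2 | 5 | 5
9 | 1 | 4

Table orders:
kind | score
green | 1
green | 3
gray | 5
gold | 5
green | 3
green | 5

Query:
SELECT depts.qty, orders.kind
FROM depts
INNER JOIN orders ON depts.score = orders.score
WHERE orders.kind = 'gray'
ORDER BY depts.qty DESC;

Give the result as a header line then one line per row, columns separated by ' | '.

== RESULT ==
depts.qty | orders.kind
5 | gray

Derivation:
After JOIN orders (6 rows):
depts.id | depts.score | depts.qty | orders.kind | orders.score
1 | 3 | 7 | green | 3
1 | 3 | 7 | green | 3
2 | 5 | 5 | gray | 5
2 | 5 | 5 | gold | 5
2 | 5 | 5 | green | 5
9 | 1 | 4 | green | 1
After WHERE (1 rows):
depts.id | depts.score | depts.qty | orders.kind | orders.score
2 | 5 | 5 | gray | 5
After SELECT (1 rows):
depts.qty | orders.kind
5 | gray
After ORDER BY (1 rows):
depts.qty | orders.kind
5 | gray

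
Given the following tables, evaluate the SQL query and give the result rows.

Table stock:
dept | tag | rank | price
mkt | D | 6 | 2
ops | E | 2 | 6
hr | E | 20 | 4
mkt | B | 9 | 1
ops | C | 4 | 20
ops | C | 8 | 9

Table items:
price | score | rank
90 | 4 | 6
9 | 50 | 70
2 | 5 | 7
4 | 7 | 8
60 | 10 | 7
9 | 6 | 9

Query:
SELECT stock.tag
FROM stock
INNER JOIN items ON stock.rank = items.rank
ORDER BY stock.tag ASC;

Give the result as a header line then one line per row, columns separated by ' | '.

After JOIN items (3 rows):
stock.dept | stock.tag | stock.rank | stock.price | items.price | items.score | items.rank
mkt | D | 6 | 2 | 90 | 4 | 6
mkt | B | 9 | 1 | 9 | 6 | 9
ops | C | 8 | 9 | 4 | 7 | 8
After SELECT (3 rows):
stock.tag
D
B
C
After ORDER BY (3 rows):
stock.tag
B
C
D

== RESULT ==
stock.tag
B
C
D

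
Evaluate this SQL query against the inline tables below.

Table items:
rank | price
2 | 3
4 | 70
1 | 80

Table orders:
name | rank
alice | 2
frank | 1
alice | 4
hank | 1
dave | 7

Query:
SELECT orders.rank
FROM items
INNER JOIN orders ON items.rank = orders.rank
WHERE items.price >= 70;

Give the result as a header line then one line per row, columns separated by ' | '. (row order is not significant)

After JOIN orders (4 rows):
items.rank | items.price | orders.name | orders.rank
2 | 3 | alice | 2
4 | 70 | alice | 4
1 | 80 | frank | 1
1 | 80 | hank | 1
After WHERE (3 rows):
items.rank | items.price | orders.name | orders.rank
4 | 70 | alice | 4
1 | 80 | frank | 1
1 | 80 | hank | 1
After SELECT (3 rows):
orders.rank
4
1
1

== RESULT ==
orders.rank
4
1
1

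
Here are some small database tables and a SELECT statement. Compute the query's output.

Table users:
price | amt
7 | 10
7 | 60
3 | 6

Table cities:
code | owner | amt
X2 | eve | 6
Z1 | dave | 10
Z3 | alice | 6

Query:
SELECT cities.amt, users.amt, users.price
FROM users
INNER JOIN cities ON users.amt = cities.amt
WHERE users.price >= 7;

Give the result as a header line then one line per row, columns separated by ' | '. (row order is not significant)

== RESULT ==
cities.amt | users.amt | users.price
10 | 10 | 7

Derivation:
After JOIN cities (3 rows):
users.price | users.amt | cities.code | cities.owner | cities.amt
7 | 10 | Z1 | dave | 10
3 | 6 | X2 | eve | 6
3 | 6 | Z3 | alice | 6
After WHERE (1 rows):
users.price | users.amt | cities.code | cities.owner | cities.amt
7 | 10 | Z1 | dave | 10
After SELECT (1 rows):
cities.amt | users.amt | users.price
10 | 10 | 7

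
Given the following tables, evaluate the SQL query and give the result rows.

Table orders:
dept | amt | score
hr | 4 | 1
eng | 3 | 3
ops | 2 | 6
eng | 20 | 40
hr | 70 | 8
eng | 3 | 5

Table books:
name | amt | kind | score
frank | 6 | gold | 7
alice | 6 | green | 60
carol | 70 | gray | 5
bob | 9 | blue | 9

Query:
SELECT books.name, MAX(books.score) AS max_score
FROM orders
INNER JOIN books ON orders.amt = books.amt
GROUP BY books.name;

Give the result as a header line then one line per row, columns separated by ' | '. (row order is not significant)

After JOIN books (1 rows):
orders.dept | orders.amt | orders.score | books.name | books.amt | books.kind | books.score
hr | 70 | 8 | carol | 70 | gray | 5
After GROUP BY (1 rows):
books.name | max_score
carol | 5

== RESULT ==
books.name | max_score
carol | 5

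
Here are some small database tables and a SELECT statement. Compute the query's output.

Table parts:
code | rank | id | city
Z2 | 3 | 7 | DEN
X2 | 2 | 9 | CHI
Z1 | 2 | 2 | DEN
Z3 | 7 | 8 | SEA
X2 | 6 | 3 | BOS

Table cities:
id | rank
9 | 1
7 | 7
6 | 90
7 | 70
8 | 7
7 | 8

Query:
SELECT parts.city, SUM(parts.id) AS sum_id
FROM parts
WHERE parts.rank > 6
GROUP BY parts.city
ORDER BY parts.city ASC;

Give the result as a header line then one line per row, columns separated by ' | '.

After WHERE (1 rows):
parts.code | parts.rank | parts.id | parts.city
Z3 | 7 | 8 | SEA
After GROUP BY (1 rows):
parts.city | sum_id
SEA | 8
After ORDER BY (1 rows):
parts.city | sum_id
SEA | 8

== RESULT ==
parts.city | sum_id
SEA | 8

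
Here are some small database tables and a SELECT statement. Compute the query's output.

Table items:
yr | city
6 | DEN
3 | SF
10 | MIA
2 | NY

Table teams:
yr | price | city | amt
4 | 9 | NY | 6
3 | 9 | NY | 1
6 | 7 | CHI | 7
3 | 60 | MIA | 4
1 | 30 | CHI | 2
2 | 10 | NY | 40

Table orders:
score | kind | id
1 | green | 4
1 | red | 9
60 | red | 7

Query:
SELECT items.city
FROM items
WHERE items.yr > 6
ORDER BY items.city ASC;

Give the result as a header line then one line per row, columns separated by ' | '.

After WHERE (1 rows):
items.yr | items.city
10 | MIA
After SELECT (1 rows):
items.city
MIA
After ORDER BY (1 rows):
items.city
MIA

== RESULT ==
items.city
MIA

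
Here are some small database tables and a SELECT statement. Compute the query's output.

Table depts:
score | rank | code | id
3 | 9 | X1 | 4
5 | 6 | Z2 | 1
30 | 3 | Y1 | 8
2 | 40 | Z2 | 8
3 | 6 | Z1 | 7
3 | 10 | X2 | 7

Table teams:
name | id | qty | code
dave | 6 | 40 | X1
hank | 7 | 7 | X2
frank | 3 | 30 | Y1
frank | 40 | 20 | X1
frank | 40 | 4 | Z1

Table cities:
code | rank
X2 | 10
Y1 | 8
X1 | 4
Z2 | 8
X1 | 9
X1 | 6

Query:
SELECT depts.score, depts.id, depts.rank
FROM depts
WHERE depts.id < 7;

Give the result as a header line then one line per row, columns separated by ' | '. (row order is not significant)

After WHERE (2 rows):
depts.score | depts.rank | depts.code | depts.id
3 | 9 | X1 | 4
5 | 6 | Z2 | 1
After SELECT (2 rows):
depts.score | depts.id | depts.rank
3 | 4 | 9
5 | 1 | 6

== RESULT ==
depts.score | depts.id | depts.rank
3 | 4 | 9
5 | 1 | 6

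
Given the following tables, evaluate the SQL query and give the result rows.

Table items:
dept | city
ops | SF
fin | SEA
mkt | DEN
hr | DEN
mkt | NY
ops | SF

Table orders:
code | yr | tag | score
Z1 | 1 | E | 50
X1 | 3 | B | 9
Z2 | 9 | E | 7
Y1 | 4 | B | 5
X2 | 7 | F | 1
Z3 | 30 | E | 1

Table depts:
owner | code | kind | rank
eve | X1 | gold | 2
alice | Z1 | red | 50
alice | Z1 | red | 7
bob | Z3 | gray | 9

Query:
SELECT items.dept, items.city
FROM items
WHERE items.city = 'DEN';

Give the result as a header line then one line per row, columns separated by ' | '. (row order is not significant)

After WHERE (2 rows):
items.dept | items.city
mkt | DEN
hr | DEN
After SELECT (2 rows):
items.dept | items.city
mkt | DEN
hr | DEN

== RESULT ==
items.dept | items.city
mkt | DEN
hr | DEN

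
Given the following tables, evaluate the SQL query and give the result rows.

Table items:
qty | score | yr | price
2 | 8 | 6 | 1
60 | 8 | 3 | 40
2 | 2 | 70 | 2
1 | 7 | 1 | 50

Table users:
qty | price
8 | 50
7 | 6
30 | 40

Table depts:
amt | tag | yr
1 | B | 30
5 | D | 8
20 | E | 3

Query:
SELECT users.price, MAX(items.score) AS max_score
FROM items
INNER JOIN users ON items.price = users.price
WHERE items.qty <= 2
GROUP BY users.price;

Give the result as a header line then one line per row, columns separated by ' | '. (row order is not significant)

After JOIN users (2 rows):
items.qty | items.score | items.yr | items.price | users.qty | users.price
60 | 8 | 3 | 40 | 30 | 40
1 | 7 | 1 | 50 | 8 | 50
After WHERE (1 rows):
items.qty | items.score | items.yr | items.price | users.qty | users.price
1 | 7 | 1 | 50 | 8 | 50
After GROUP BY (1 rows):
users.price | max_score
50 | 7

== RESULT ==
users.price | max_score
50 | 7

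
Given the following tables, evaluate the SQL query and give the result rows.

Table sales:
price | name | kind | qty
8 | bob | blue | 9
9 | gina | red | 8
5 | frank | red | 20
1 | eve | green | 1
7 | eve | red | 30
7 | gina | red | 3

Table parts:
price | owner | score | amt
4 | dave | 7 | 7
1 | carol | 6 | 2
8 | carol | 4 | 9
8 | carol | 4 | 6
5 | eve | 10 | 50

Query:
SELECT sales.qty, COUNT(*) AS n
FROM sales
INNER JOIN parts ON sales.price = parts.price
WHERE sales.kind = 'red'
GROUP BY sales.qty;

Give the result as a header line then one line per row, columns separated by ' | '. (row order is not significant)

After JOIN parts (4 rows):
sales.price | sales.name | sales.kind | sales.qty | parts.price | parts.owner | parts.score | parts.amt
8 | bob | blue | 9 | 8 | carol | 4 | 9
8 | bob | blue | 9 | 8 | carol | 4 | 6
5 | frank | red | 20 | 5 | eve | 10 | 50
1 | eve | green | 1 | 1 | carol | 6 | 2
After WHERE (1 rows):
sales.price | sales.name | sales.kind | sales.qty | parts.price | parts.owner | parts.score | parts.amt
5 | frank | red | 20 | 5 | eve | 10 | 50
After GROUP BY (1 rows):
sales.qty | n
20 | 1

== RESULT ==
sales.qty | n
20 | 1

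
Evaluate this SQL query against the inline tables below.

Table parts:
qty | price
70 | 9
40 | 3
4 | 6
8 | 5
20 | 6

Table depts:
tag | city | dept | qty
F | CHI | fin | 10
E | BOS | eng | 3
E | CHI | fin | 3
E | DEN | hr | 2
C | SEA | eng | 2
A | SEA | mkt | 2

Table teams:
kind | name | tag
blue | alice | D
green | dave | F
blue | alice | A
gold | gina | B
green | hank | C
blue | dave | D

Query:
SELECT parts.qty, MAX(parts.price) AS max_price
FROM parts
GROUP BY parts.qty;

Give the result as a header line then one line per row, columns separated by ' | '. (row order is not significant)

After GROUP BY (5 rows):
parts.qty | max_price
70 | 9
40 | 3
4 | 6
8 | 5
20 | 6

== RESULT ==
parts.qty | max_price
70 | 9
40 | 3
4 | 6
8 | 5
20 | 6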